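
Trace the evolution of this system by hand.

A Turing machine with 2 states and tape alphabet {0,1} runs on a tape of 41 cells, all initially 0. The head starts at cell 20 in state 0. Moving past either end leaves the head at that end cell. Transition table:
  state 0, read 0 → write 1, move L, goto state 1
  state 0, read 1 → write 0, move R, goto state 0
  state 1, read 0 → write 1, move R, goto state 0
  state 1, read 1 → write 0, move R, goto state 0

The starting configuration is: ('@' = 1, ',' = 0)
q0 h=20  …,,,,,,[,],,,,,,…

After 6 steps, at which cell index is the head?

22

0) q0 h=20  …,,,,,,[,],,,,,,…
1) q1 h=19  …,,,,,,[,]@,,,,,…
2) q0 h=20  …,,,,,@[@],,,,,,…
3) q0 h=21  …,,,,@,[,],,,,,,…
4) q1 h=20  …,,,,,@[,]@,,,,,…
5) q0 h=21  …,,,,@@[@],,,,,,…
6) q0 h=22  …,,,@@,[,],,,,,,…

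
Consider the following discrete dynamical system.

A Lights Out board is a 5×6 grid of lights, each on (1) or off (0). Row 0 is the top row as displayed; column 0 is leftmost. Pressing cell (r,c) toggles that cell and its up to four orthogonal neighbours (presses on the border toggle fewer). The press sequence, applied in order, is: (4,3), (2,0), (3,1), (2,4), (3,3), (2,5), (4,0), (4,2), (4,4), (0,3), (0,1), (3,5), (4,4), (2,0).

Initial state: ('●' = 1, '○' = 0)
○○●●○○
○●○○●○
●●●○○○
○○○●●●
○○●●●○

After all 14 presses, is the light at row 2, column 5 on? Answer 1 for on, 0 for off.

1

[0] ○○●●○○
○●○○●○
●●●○○○
○○○●●●
○○●●●○
[1] ○○●●○○
○●○○●○
●●●○○○
○○○○●●
○○○○○○
[2] ○○●●○○
●●○○●○
○○●○○○
●○○○●●
○○○○○○
[3] ○○●●○○
●●○○●○
○●●○○○
○●●○●●
○●○○○○
[4] ○○●●○○
●●○○○○
○●●●●●
○●●○○●
○●○○○○
[5] ○○●●○○
●●○○○○
○●●○●●
○●○●●●
○●○●○○
[6] ○○●●○○
●●○○○●
○●●○○○
○●○●●○
○●○●○○
[7] ○○●●○○
●●○○○●
○●●○○○
●●○●●○
●○○●○○
[8] ○○●●○○
●●○○○●
○●●○○○
●●●●●○
●●●○○○
[9] ○○●●○○
●●○○○●
○●●○○○
●●●●○○
●●●●●●
[10] ○○○○●○
●●○●○●
○●●○○○
●●●●○○
●●●●●●
[11] ●●●○●○
●○○●○●
○●●○○○
●●●●○○
●●●●●●
[12] ●●●○●○
●○○●○●
○●●○○●
●●●●●●
●●●●●○
[13] ●●●○●○
●○○●○●
○●●○○●
●●●●○●
●●●○○●
[14] ●●●○●○
○○○●○●
●○●○○●
○●●●○●
●●●○○●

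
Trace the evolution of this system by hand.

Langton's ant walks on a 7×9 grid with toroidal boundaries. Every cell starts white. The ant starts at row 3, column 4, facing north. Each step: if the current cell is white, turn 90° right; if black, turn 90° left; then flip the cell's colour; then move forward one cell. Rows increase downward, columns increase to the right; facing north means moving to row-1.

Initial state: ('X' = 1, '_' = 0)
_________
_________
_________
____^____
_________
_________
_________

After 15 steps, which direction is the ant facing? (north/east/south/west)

0) _________
_________
_________
____^____
_________
_________
_________
1) _________
_________
_________
____X>___
_________
_________
_________
2) _________
_________
_________
____XX___
_____v___
_________
_________
3) _________
_________
_________
____XX___
____<X___
_________
_________
4) _________
_________
_________
____^X___
____XX___
_________
_________
5) _________
_________
_________
___<_X___
____XX___
_________
_________
6) _________
_________
___^_____
___X_X___
____XX___
_________
_________
7) _________
_________
___X>____
___X_X___
____XX___
_________
_________
8) _________
_________
___XX____
___XvX___
____XX___
_________
_________
9) _________
_________
___XX____
___<XX___
____XX___
_________
_________
10) _________
_________
___XX____
____XX___
___vXX___
_________
_________
11) _________
_________
___XX____
____XX___
__<XXX___
_________
_________
12) _________
_________
___XX____
__^_XX___
__XXXX___
_________
_________
13) _________
_________
___XX____
__X>XX___
__XXXX___
_________
_________
14) _________
_________
___XX____
__XXXX___
__XvXX___
_________
_________
15) _________
_________
___XX____
__XXXX___
__X_>X___
_________
_________

east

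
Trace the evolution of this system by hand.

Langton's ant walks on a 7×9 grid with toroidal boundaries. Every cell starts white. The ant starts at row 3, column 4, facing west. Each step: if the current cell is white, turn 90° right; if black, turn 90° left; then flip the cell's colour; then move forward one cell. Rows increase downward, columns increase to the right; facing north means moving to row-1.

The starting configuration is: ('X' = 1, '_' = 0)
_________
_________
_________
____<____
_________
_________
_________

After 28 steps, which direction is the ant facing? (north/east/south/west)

west

t=0: _________
_________
_________
____<____
_________
_________
_________
t=1: _________
_________
____^____
____X____
_________
_________
_________
t=2: _________
_________
____X>___
____X____
_________
_________
_________
t=3: _________
_________
____XX___
____Xv___
_________
_________
_________
t=4: _________
_________
____XX___
____<X___
_________
_________
_________
t=5: _________
_________
____XX___
_____X___
____v____
_________
_________
t=6: _________
_________
____XX___
_____X___
___<X____
_________
_________
t=7: _________
_________
____XX___
___^_X___
___XX____
_________
_________
t=8: _________
_________
____XX___
___X>X___
___XX____
_________
_________
t=9: _________
_________
____XX___
___XXX___
___Xv____
_________
_________
t=10: _________
_________
____XX___
___XXX___
___X_>___
_________
_________
t=11: _________
_________
____XX___
___XXX___
___X_X___
_____v___
_________
t=12: _________
_________
____XX___
___XXX___
___X_X___
____<X___
_________
t=13: _________
_________
____XX___
___XXX___
___X^X___
____XX___
_________
t=14: _________
_________
____XX___
___XXX___
___XX>___
____XX___
_________
t=15: _________
_________
____XX___
___XX^___
___XX____
____XX___
_________
t=16: _________
_________
____XX___
___X<____
___XX____
____XX___
_________
t=17: _________
_________
____XX___
___X_____
___Xv____
____XX___
_________
t=18: _________
_________
____XX___
___X_____
___X_>___
____XX___
_________
t=19: _________
_________
____XX___
___X_____
___X_X___
____Xv___
_________
t=20: _________
_________
____XX___
___X_____
___X_X___
____X_>__
_________
t=21: _________
_________
____XX___
___X_____
___X_X___
____X_X__
______v__
t=22: _________
_________
____XX___
___X_____
___X_X___
____X_X__
_____<X__
t=23: _________
_________
____XX___
___X_____
___X_X___
____X^X__
_____XX__
t=24: _________
_________
____XX___
___X_____
___X_X___
____XX>__
_____XX__
t=25: _________
_________
____XX___
___X_____
___X_X^__
____XX___
_____XX__
t=26: _________
_________
____XX___
___X_____
___X_XX>_
____XX___
_____XX__
t=27: _________
_________
____XX___
___X_____
___X_XXX_
____XX_v_
_____XX__
t=28: _________
_________
____XX___
___X_____
___X_XXX_
____XX<X_
_____XX__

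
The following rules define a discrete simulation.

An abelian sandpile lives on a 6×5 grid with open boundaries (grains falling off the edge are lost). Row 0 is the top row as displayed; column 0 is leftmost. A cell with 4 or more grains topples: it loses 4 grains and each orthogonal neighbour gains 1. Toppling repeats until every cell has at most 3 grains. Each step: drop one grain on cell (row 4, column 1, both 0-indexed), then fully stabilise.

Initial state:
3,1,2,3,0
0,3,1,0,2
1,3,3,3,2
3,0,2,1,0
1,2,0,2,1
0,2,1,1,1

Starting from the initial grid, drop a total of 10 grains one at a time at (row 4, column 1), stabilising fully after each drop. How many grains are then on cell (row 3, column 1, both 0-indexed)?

[0] 3,1,2,3,0
0,3,1,0,2
1,3,3,3,2
3,0,2,1,0
1,2,0,2,1
0,2,1,1,1
[1] 3,1,2,3,0
0,3,1,0,2
1,3,3,3,2
3,0,2,1,0
1,3,0,2,1
0,2,1,1,1
[2] 3,1,2,3,0
0,3,1,0,2
1,3,3,3,2
3,1,2,1,0
2,0,1,2,1
0,3,1,1,1
[3] 3,1,2,3,0
0,3,1,0,2
1,3,3,3,2
3,1,2,1,0
2,1,1,2,1
0,3,1,1,1
[4] 3,1,2,3,0
0,3,1,0,2
1,3,3,3,2
3,1,2,1,0
2,2,1,2,1
0,3,1,1,1
[5] 3,1,2,3,0
0,3,1,0,2
1,3,3,3,2
3,1,2,1,0
2,3,1,2,1
0,3,1,1,1
[6] 3,1,2,3,0
0,3,1,0,2
1,3,3,3,2
3,2,2,1,0
3,1,2,2,1
1,0,2,1,1
[7] 3,1,2,3,0
0,3,1,0,2
1,3,3,3,2
3,2,2,1,0
3,2,2,2,1
1,0,2,1,1
[8] 3,1,2,3,0
0,3,1,0,2
1,3,3,3,2
3,2,2,1,0
3,3,2,2,1
1,0,2,1,1
[9] 3,2,2,3,0
1,0,3,1,2
3,2,2,0,3
1,2,1,3,0
1,3,0,3,1
2,1,3,1,1
[10] 3,2,2,3,0
1,0,3,1,2
3,2,2,0,3
1,3,1,3,0
2,0,1,3,1
2,2,3,1,1

3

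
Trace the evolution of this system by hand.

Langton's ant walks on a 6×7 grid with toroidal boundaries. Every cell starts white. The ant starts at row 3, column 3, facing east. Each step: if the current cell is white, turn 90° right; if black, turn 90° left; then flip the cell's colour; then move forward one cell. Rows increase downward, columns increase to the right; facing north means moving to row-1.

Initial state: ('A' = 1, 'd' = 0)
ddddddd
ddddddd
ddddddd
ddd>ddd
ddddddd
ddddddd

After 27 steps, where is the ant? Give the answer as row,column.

1,0

0) ddddddd
ddddddd
ddddddd
ddd>ddd
ddddddd
ddddddd
1) ddddddd
ddddddd
ddddddd
dddAddd
dddvddd
ddddddd
2) ddddddd
ddddddd
ddddddd
dddAddd
dd<Addd
ddddddd
3) ddddddd
ddddddd
ddddddd
dd^Addd
ddAAddd
ddddddd
4) ddddddd
ddddddd
ddddddd
ddA>ddd
ddAAddd
ddddddd
5) ddddddd
ddddddd
ddd^ddd
ddAdddd
ddAAddd
ddddddd
6) ddddddd
ddddddd
dddA>dd
ddAdddd
ddAAddd
ddddddd
7) ddddddd
ddddddd
dddAAdd
ddAdvdd
ddAAddd
ddddddd
8) ddddddd
ddddddd
dddAAdd
ddA<Add
ddAAddd
ddddddd
9) ddddddd
ddddddd
ddd^Add
ddAAAdd
ddAAddd
ddddddd
10) ddddddd
ddddddd
dd<dAdd
ddAAAdd
ddAAddd
ddddddd
11) ddddddd
dd^dddd
ddAdAdd
ddAAAdd
ddAAddd
ddddddd
12) ddddddd
ddA>ddd
ddAdAdd
ddAAAdd
ddAAddd
ddddddd
13) ddddddd
ddAAddd
ddAvAdd
ddAAAdd
ddAAddd
ddddddd
14) ddddddd
ddAAddd
dd<AAdd
ddAAAdd
ddAAddd
ddddddd
15) ddddddd
ddAAddd
dddAAdd
ddvAAdd
ddAAddd
ddddddd
16) ddddddd
ddAAddd
dddAAdd
ddd>Add
ddAAddd
ddddddd
17) ddddddd
ddAAddd
ddd^Add
ddddAdd
ddAAddd
ddddddd
18) ddddddd
ddAAddd
dd<dAdd
ddddAdd
ddAAddd
ddddddd
19) ddddddd
dd^Addd
ddAdAdd
ddddAdd
ddAAddd
ddddddd
20) ddddddd
d<dAddd
ddAdAdd
ddddAdd
ddAAddd
ddddddd
21) d^ddddd
dAdAddd
ddAdAdd
ddddAdd
ddAAddd
ddddddd
22) dA>dddd
dAdAddd
ddAdAdd
ddddAdd
ddAAddd
ddddddd
23) dAAdddd
dAvAddd
ddAdAdd
ddddAdd
ddAAddd
ddddddd
24) dAAdddd
d<AAddd
ddAdAdd
ddddAdd
ddAAddd
ddddddd
25) dAAdddd
ddAAddd
dvAdAdd
ddddAdd
ddAAddd
ddddddd
26) dAAdddd
ddAAddd
<AAdAdd
ddddAdd
ddAAddd
ddddddd
27) dAAdddd
^dAAddd
AAAdAdd
ddddAdd
ddAAddd
ddddddd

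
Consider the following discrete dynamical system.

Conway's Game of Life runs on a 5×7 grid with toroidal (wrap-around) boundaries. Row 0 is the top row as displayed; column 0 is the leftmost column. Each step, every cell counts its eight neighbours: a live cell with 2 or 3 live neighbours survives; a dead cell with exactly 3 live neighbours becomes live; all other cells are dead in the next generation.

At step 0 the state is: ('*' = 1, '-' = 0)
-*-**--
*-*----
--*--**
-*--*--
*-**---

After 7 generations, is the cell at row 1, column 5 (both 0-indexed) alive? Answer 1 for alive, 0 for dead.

step 0: -*-**--
*-*----
--*--**
-*--*--
*-**---
step 1: *---*--
*-*-***
*-**-**
**--***
*------
step 2: *--**--
--*----
--*----
--***--
----*--
step 3: ---**--
-**----
-**----
--*-*--
--*--*-
step 4: -*-**--
-*-----
-------
--*----
--*--*-
step 5: -*-**--
--*----
-------
-------
-**-*--
step 6: -*--*--
--**---
-------
-------
-**-*--
step 7: -*--*--
--**---
-------
-------
-***---

0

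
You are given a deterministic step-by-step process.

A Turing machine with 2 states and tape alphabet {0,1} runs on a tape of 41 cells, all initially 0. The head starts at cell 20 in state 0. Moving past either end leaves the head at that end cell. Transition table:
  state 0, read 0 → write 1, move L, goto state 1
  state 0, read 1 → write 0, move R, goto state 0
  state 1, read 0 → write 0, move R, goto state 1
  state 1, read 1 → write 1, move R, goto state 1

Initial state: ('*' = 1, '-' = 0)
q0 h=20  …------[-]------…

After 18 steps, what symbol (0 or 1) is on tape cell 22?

0

[0] q0 h=20  …------[-]------…
[1] q1 h=19  …------[-]*-----…
[2] q1 h=20  …------[*]------…
[3] q1 h=21  …-----*[-]------…
[4] q1 h=22  …----*-[-]------…
[5] q1 h=23  …---*--[-]------…
[6] q1 h=24  …--*---[-]------…
[7] q1 h=25  …-*----[-]------…
[8] q1 h=26  …*-----[-]------…
[9] q1 h=27  …------[-]------…
[10] q1 h=28  …------[-]------…
[11] q1 h=29  …------[-]------…
[12] q1 h=30  …------[-]------…
[13] q1 h=31  …------[-]------…
[14] q1 h=32  …------[-]------…
[15] q1 h=33  …------[-]------…
[16] q1 h=34  …------[-]------|
[17] q1 h=35  …------[-]-----|
[18] q1 h=36  …------[-]----|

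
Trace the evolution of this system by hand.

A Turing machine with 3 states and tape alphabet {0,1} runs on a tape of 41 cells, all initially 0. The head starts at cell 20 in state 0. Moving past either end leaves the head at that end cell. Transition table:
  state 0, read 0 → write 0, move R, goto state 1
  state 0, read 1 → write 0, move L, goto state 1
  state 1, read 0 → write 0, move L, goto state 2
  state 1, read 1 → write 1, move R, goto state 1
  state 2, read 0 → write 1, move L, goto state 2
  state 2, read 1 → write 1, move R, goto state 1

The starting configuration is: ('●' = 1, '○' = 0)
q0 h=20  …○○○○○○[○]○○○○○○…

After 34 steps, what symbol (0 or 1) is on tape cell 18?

k=0  q0 h=20  …○○○○○○[○]○○○○○○…
k=1  q1 h=21  …○○○○○○[○]○○○○○○…
k=2  q2 h=20  …○○○○○○[○]○○○○○○…
k=3  q2 h=19  …○○○○○○[○]●○○○○○…
k=4  q2 h=18  …○○○○○○[○]●●○○○○…
k=5  q2 h=17  …○○○○○○[○]●●●○○○…
k=6  q2 h=16  …○○○○○○[○]●●●●○○…
k=7  q2 h=15  …○○○○○○[○]●●●●●○…
k=8  q2 h=14  …○○○○○○[○]●●●●●●…
k=9  q2 h=13  …○○○○○○[○]●●●●●●…
k=10  q2 h=12  …○○○○○○[○]●●●●●●…
k=11  q2 h=11  …○○○○○○[○]●●●●●●…
k=12  q2 h=10  …○○○○○○[○]●●●●●●…
k=13  q2 h= 9  …○○○○○○[○]●●●●●●…
k=14  q2 h= 8  …○○○○○○[○]●●●●●●…
k=15  q2 h= 7  …○○○○○○[○]●●●●●●…
k=16  q2 h= 6  |○○○○○○[○]●●●●●●…
k=17  q2 h= 5  |○○○○○[○]●●●●●●…
k=18  q2 h= 4  |○○○○[○]●●●●●●…
k=19  q2 h= 3  |○○○[○]●●●●●●…
k=20  q2 h= 2  |○○[○]●●●●●●…
k=21  q2 h= 1  |○[○]●●●●●●…
k=22  q2 h= 0  |[○]●●●●●●…
k=23  q2 h= 0  |[●]●●●●●●…
k=24  q1 h= 1  |●[●]●●●●●●…
k=25  q1 h= 2  |●●[●]●●●●●●…
k=26  q1 h= 3  |●●●[●]●●●●●●…
k=27  q1 h= 4  |●●●●[●]●●●●●●…
k=28  q1 h= 5  |●●●●●[●]●●●●●●…
k=29  q1 h= 6  |●●●●●●[●]●●●●●●…
k=30  q1 h= 7  …●●●●●●[●]●●●●●●…
k=31  q1 h= 8  …●●●●●●[●]●●●●●●…
k=32  q1 h= 9  …●●●●●●[●]●●●●●●…
k=33  q1 h=10  …●●●●●●[●]●●●●●●…
k=34  q1 h=11  …●●●●●●[●]●●●●●●…

1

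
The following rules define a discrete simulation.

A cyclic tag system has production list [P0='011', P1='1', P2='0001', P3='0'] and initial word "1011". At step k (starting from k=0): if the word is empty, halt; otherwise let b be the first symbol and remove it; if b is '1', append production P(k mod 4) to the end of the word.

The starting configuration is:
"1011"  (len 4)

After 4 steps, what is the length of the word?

8

step 0: "1011"  (len 4)
step 1: "011011"  (len 6)
step 2: "11011"  (len 5)
step 3: "10110001"  (len 8)
step 4: "01100010"  (len 8)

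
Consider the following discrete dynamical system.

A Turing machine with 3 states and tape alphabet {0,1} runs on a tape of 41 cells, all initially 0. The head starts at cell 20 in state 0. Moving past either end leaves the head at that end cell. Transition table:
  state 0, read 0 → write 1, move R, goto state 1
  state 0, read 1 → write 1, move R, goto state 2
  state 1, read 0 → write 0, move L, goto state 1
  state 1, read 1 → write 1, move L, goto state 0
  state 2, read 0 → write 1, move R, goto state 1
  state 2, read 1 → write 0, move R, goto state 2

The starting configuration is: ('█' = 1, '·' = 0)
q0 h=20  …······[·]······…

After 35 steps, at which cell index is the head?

25

k=0  q0 h=20  …······[·]······…
k=1  q1 h=21  …·····█[·]······…
k=2  q1 h=20  …······[█]······…
k=3  q0 h=19  …······[·]█·····…
k=4  q1 h=20  …·····█[█]······…
k=5  q0 h=19  …······[█]█·····…
k=6  q2 h=20  …·····█[█]······…
k=7  q2 h=21  …····█·[·]······…
k=8  q1 h=22  …···█·█[·]······…
k=9  q1 h=21  …····█·[█]······…
k=10  q0 h=20  …·····█[·]█·····…
k=11  q1 h=21  …····██[█]······…
k=12  q0 h=20  …·····█[█]█·····…
k=13  q2 h=21  …····██[█]······…
k=14  q2 h=22  …···██·[·]······…
k=15  q1 h=23  …··██·█[·]······…
k=16  q1 h=22  …···██·[█]······…
k=17  q0 h=21  …····██[·]█·····…
k=18  q1 h=22  …···███[█]······…
k=19  q0 h=21  …····██[█]█·····…
k=20  q2 h=22  …···███[█]······…
k=21  q2 h=23  …··███·[·]······…
k=22  q1 h=24  …·███·█[·]······…
k=23  q1 h=23  …··███·[█]······…
k=24  q0 h=22  …···███[·]█·····…
k=25  q1 h=23  …··████[█]······…
k=26  q0 h=22  …···███[█]█·····…
k=27  q2 h=23  …··████[█]······…
k=28  q2 h=24  …·████·[·]······…
k=29  q1 h=25  …████·█[·]······…
k=30  q1 h=24  …·████·[█]······…
k=31  q0 h=23  …··████[·]█·····…
k=32  q1 h=24  …·█████[█]······…
k=33  q0 h=23  …··████[█]█·····…
k=34  q2 h=24  …·█████[█]······…
k=35  q2 h=25  …█████·[·]······…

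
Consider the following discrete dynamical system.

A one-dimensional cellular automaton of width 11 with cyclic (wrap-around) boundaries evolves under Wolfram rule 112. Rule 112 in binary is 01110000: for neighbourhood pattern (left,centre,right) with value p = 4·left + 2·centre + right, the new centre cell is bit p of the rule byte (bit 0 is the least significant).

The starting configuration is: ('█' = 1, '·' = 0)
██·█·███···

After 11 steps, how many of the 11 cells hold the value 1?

step 0: ██·█·███···
step 1: ·██·█··██··
step 2: ··██·█··██·
step 3: ···██·█··██
step 4: █···██·█··█
step 5: ██···██·█··
step 6: ·██···██·█·
step 7: ··██···██·█
step 8: █··██···██·
step 9: ·█··██···██
step 10: █·█··██···█
step 11: ██·█··██···

5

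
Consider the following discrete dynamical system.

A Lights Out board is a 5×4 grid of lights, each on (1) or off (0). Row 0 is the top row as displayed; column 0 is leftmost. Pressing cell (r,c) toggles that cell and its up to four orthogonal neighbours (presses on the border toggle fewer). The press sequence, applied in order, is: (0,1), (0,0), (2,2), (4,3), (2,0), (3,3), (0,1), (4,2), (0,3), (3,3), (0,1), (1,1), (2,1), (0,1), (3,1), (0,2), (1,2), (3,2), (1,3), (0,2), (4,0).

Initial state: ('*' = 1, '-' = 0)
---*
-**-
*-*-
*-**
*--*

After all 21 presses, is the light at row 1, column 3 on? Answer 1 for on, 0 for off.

k=0  ---*
-**-
*-*-
*-**
*--*
k=1  ****
--*-
*-*-
*-**
*--*
k=2  --**
*-*-
*-*-
*-**
*--*
k=3  --**
*---
**-*
*--*
*--*
k=4  --**
*---
**-*
*---
*-*-
k=5  --**
----
---*
----
*-*-
k=6  --**
----
----
--**
*-**
k=7  **-*
-*--
----
--**
*-**
k=8  **-*
-*--
----
---*
**--
k=9  ***-
-*-*
----
---*
**--
k=10  ***-
-*-*
---*
--*-
**-*
k=11  ----
---*
---*
--*-
**-*
k=12  -*--
****
-*-*
--*-
**-*
k=13  -*--
*-**
*-**
-**-
**-*
k=14  *-*-
****
*-**
-**-
**-*
k=15  *-*-
****
****
*---
*--*
k=16  **-*
**-*
****
*---
*--*
k=17  ****
*-*-
**-*
*---
*--*
k=18  ****
*-*-
****
****
*-**
k=19  ***-
*--*
***-
****
*-**
k=20  *--*
*-**
***-
****
*-**
k=21  *--*
*-**
***-
-***
-***

1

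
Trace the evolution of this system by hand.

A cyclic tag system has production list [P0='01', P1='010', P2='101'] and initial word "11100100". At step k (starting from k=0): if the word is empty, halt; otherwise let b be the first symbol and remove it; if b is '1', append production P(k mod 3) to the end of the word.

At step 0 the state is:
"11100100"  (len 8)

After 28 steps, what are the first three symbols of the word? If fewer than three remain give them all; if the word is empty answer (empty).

step 0: "11100100"  (len 8)
step 1: "110010001"  (len 9)
step 2: "10010001010"  (len 11)
step 3: "0010001010101"  (len 13)
step 4: "010001010101"  (len 12)
step 5: "10001010101"  (len 11)
step 6: "0001010101101"  (len 13)
step 7: "001010101101"  (len 12)
step 8: "01010101101"  (len 11)
step 9: "1010101101"  (len 10)
step 10: "01010110101"  (len 11)
step 11: "1010110101"  (len 10)
step 12: "010110101101"  (len 12)
step 13: "10110101101"  (len 11)
step 14: "0110101101010"  (len 13)
step 15: "110101101010"  (len 12)
step 16: "1010110101001"  (len 13)
step 17: "010110101001010"  (len 15)
step 18: "10110101001010"  (len 14)
step 19: "011010100101001"  (len 15)
step 20: "11010100101001"  (len 14)
step 21: "1010100101001101"  (len 16)
step 22: "01010010100110101"  (len 17)
step 23: "1010010100110101"  (len 16)
step 24: "010010100110101101"  (len 18)
step 25: "10010100110101101"  (len 17)
step 26: "0010100110101101010"  (len 19)
step 27: "010100110101101010"  (len 18)
step 28: "10100110101101010"  (len 17)

101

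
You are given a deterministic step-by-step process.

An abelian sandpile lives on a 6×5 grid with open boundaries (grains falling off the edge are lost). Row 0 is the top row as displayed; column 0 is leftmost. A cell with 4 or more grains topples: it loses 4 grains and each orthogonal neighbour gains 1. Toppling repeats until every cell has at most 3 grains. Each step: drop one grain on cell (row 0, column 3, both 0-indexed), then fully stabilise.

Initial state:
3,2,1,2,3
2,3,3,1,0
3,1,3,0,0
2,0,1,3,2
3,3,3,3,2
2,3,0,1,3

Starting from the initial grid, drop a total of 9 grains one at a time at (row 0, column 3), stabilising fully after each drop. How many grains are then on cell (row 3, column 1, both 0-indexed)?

step 0: 3,2,1,2,3
2,3,3,1,0
3,1,3,0,0
2,0,1,3,2
3,3,3,3,2
2,3,0,1,3
step 1: 3,2,1,3,3
2,3,3,1,0
3,1,3,0,0
2,0,1,3,2
3,3,3,3,2
2,3,0,1,3
step 2: 3,2,2,1,0
2,3,3,2,1
3,1,3,0,0
2,0,1,3,2
3,3,3,3,2
2,3,0,1,3
step 3: 3,2,2,2,0
2,3,3,2,1
3,1,3,0,0
2,0,1,3,2
3,3,3,3,2
2,3,0,1,3
step 4: 3,2,2,3,0
2,3,3,2,1
3,1,3,0,0
2,0,1,3,2
3,3,3,3,2
2,3,0,1,3
step 5: 3,2,3,0,1
2,3,3,3,1
3,1,3,0,0
2,0,1,3,2
3,3,3,3,2
2,3,0,1,3
step 6: 3,2,3,1,1
2,3,3,3,1
3,1,3,0,0
2,0,1,3,2
3,3,3,3,2
2,3,0,1,3
step 7: 3,2,3,2,1
2,3,3,3,1
3,1,3,0,0
2,0,1,3,2
3,3,3,3,2
2,3,0,1,3
step 8: 3,2,3,3,1
2,3,3,3,1
3,1,3,0,0
2,0,1,3,2
3,3,3,3,2
2,3,0,1,3
step 9: 1,1,2,2,2
1,3,3,1,2
1,0,1,2,0
3,1,2,3,2
3,3,3,3,2
2,3,0,1,3

1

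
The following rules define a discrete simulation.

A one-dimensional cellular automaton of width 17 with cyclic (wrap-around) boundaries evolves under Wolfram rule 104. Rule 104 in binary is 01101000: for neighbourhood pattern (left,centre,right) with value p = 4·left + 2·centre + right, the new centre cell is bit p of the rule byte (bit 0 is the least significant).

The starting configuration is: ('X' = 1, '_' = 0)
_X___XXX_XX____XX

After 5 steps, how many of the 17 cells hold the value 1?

step 0: _X___XXX_XX____XX
step 1: X____X_XXXX____XX
step 2: X_____XX__X____X_
step 3: ______XX________X
step 4: ______XX_________
step 5: ______XX_________

2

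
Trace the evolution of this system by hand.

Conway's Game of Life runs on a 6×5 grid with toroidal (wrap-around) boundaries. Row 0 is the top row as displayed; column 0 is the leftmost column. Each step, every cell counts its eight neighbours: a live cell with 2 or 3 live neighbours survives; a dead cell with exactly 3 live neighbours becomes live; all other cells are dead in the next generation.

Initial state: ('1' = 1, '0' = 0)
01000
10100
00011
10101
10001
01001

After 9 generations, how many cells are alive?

t=0: 01000
10100
00011
10101
10001
01001
t=1: 01100
11111
00100
01000
00000
01001
t=2: 00000
10001
00001
00000
10000
11100
t=3: 00001
10001
10001
00000
10000
11000
t=4: 01001
00010
10001
10001
11000
11001
t=5: 01111
00010
10010
00000
00000
00101
t=6: 11001
11000
00001
00000
00000
11101
t=7: 00010
01000
10000
00000
11000
00111
t=8: 00011
00000
00000
11000
11111
11111
t=9: 01000
00000
00000
00010
00000
00000

2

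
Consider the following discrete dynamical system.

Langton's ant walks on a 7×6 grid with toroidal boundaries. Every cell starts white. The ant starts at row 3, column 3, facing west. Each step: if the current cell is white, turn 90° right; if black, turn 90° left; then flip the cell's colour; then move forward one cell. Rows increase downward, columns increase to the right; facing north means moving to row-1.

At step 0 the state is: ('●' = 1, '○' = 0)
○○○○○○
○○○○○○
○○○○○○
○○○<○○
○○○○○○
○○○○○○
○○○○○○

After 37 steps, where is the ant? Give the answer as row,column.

4,1

gen 0: ○○○○○○
○○○○○○
○○○○○○
○○○<○○
○○○○○○
○○○○○○
○○○○○○
gen 1: ○○○○○○
○○○○○○
○○○^○○
○○○●○○
○○○○○○
○○○○○○
○○○○○○
gen 2: ○○○○○○
○○○○○○
○○○●>○
○○○●○○
○○○○○○
○○○○○○
○○○○○○
gen 3: ○○○○○○
○○○○○○
○○○●●○
○○○●v○
○○○○○○
○○○○○○
○○○○○○
gen 4: ○○○○○○
○○○○○○
○○○●●○
○○○<●○
○○○○○○
○○○○○○
○○○○○○
gen 5: ○○○○○○
○○○○○○
○○○●●○
○○○○●○
○○○v○○
○○○○○○
○○○○○○
gen 6: ○○○○○○
○○○○○○
○○○●●○
○○○○●○
○○<●○○
○○○○○○
○○○○○○
gen 7: ○○○○○○
○○○○○○
○○○●●○
○○^○●○
○○●●○○
○○○○○○
○○○○○○
gen 8: ○○○○○○
○○○○○○
○○○●●○
○○●>●○
○○●●○○
○○○○○○
○○○○○○
gen 9: ○○○○○○
○○○○○○
○○○●●○
○○●●●○
○○●v○○
○○○○○○
○○○○○○
gen 10: ○○○○○○
○○○○○○
○○○●●○
○○●●●○
○○●○>○
○○○○○○
○○○○○○
gen 11: ○○○○○○
○○○○○○
○○○●●○
○○●●●○
○○●○●○
○○○○v○
○○○○○○
gen 12: ○○○○○○
○○○○○○
○○○●●○
○○●●●○
○○●○●○
○○○<●○
○○○○○○
gen 13: ○○○○○○
○○○○○○
○○○●●○
○○●●●○
○○●^●○
○○○●●○
○○○○○○
gen 14: ○○○○○○
○○○○○○
○○○●●○
○○●●●○
○○●●>○
○○○●●○
○○○○○○
gen 15: ○○○○○○
○○○○○○
○○○●●○
○○●●^○
○○●●○○
○○○●●○
○○○○○○
gen 16: ○○○○○○
○○○○○○
○○○●●○
○○●<○○
○○●●○○
○○○●●○
○○○○○○
gen 17: ○○○○○○
○○○○○○
○○○●●○
○○●○○○
○○●v○○
○○○●●○
○○○○○○
gen 18: ○○○○○○
○○○○○○
○○○●●○
○○●○○○
○○●○>○
○○○●●○
○○○○○○
gen 19: ○○○○○○
○○○○○○
○○○●●○
○○●○○○
○○●○●○
○○○●v○
○○○○○○
gen 20: ○○○○○○
○○○○○○
○○○●●○
○○●○○○
○○●○●○
○○○●○>
○○○○○○
gen 21: ○○○○○○
○○○○○○
○○○●●○
○○●○○○
○○●○●○
○○○●○●
○○○○○v
gen 22: ○○○○○○
○○○○○○
○○○●●○
○○●○○○
○○●○●○
○○○●○●
○○○○<●
gen 23: ○○○○○○
○○○○○○
○○○●●○
○○●○○○
○○●○●○
○○○●^●
○○○○●●
gen 24: ○○○○○○
○○○○○○
○○○●●○
○○●○○○
○○●○●○
○○○●●>
○○○○●●
gen 25: ○○○○○○
○○○○○○
○○○●●○
○○●○○○
○○●○●^
○○○●●○
○○○○●●
gen 26: ○○○○○○
○○○○○○
○○○●●○
○○●○○○
>○●○●●
○○○●●○
○○○○●●
gen 27: ○○○○○○
○○○○○○
○○○●●○
○○●○○○
●○●○●●
v○○●●○
○○○○●●
gen 28: ○○○○○○
○○○○○○
○○○●●○
○○●○○○
●○●○●●
●○○●●<
○○○○●●
gen 29: ○○○○○○
○○○○○○
○○○●●○
○○●○○○
●○●○●^
●○○●●●
○○○○●●
gen 30: ○○○○○○
○○○○○○
○○○●●○
○○●○○○
●○●○<○
●○○●●●
○○○○●●
gen 31: ○○○○○○
○○○○○○
○○○●●○
○○●○○○
●○●○○○
●○○●v●
○○○○●●
gen 32: ○○○○○○
○○○○○○
○○○●●○
○○●○○○
●○●○○○
●○○●○>
○○○○●●
gen 33: ○○○○○○
○○○○○○
○○○●●○
○○●○○○
●○●○○^
●○○●○○
○○○○●●
gen 34: ○○○○○○
○○○○○○
○○○●●○
○○●○○○
>○●○○●
●○○●○○
○○○○●●
gen 35: ○○○○○○
○○○○○○
○○○●●○
^○●○○○
○○●○○●
●○○●○○
○○○○●●
gen 36: ○○○○○○
○○○○○○
○○○●●○
●>●○○○
○○●○○●
●○○●○○
○○○○●●
gen 37: ○○○○○○
○○○○○○
○○○●●○
●●●○○○
○v●○○●
●○○●○○
○○○○●●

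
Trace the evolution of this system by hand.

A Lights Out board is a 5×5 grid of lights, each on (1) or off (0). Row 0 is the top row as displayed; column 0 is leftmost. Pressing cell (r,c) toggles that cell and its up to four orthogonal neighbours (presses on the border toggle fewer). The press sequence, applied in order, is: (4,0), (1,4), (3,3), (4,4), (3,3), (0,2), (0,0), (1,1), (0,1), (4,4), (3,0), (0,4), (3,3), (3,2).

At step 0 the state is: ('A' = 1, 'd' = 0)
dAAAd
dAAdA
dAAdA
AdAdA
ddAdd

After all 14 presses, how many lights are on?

0) dAAAd
dAAdA
dAAdA
AdAdA
ddAdd
1) dAAAd
dAAdA
dAAdA
ddAdA
AAAdd
2) dAAAA
dAAAd
dAAdd
ddAdA
AAAdd
3) dAAAA
dAAAd
dAAAd
dddAd
AAAAd
4) dAAAA
dAAAd
dAAAd
dddAA
AAAdA
5) dAAAA
dAAAd
dAAdd
ddAdd
AAAAA
6) ddddA
dAdAd
dAAdd
ddAdd
AAAAA
7) AAddA
AAdAd
dAAdd
ddAdd
AAAAA
8) AdddA
ddAAd
ddAdd
ddAdd
AAAAA
9) dAAdA
dAAAd
ddAdd
ddAdd
AAAAA
10) dAAdA
dAAAd
ddAdd
ddAdA
AAAdd
11) dAAdA
dAAAd
AdAdd
AAAdA
dAAdd
12) dAAAd
dAAAA
AdAdd
AAAdA
dAAdd
13) dAAAd
dAAAA
AdAAd
AAdAd
dAAAd
14) dAAAd
dAAAA
AddAd
AdAdd
dAdAd

13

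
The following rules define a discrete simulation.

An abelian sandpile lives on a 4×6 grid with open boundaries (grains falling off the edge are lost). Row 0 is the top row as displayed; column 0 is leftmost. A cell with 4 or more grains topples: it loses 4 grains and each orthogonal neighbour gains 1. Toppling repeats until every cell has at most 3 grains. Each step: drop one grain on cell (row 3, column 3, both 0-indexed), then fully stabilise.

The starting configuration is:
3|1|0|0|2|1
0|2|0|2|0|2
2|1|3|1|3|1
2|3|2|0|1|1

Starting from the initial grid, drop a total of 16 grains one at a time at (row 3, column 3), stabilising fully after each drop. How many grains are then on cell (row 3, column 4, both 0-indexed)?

[0] 3|1|0|0|2|1
0|2|0|2|0|2
2|1|3|1|3|1
2|3|2|0|1|1
[1] 3|1|0|0|2|1
0|2|0|2|0|2
2|1|3|1|3|1
2|3|2|1|1|1
[2] 3|1|0|0|2|1
0|2|0|2|0|2
2|1|3|1|3|1
2|3|2|2|1|1
[3] 3|1|0|0|2|1
0|2|0|2|0|2
2|1|3|1|3|1
2|3|2|3|1|1
[4] 3|1|0|0|2|1
0|2|0|2|0|2
2|1|3|2|3|1
2|3|3|0|2|1
[5] 3|1|0|0|2|1
0|2|0|2|0|2
2|1|3|2|3|1
2|3|3|1|2|1
[6] 3|1|0|0|2|1
0|2|0|2|0|2
2|1|3|2|3|1
2|3|3|2|2|1
[7] 3|1|0|0|2|1
0|2|0|2|0|2
2|1|3|2|3|1
2|3|3|3|2|1
[8] 3|1|0|0|2|1
0|2|1|3|1|2
2|3|1|1|1|2
3|0|2|3|0|2
[9] 3|1|0|0|2|1
0|2|1|3|1|2
2|3|1|2|1|2
3|0|3|0|1|2
[10] 3|1|0|0|2|1
0|2|1|3|1|2
2|3|1|2|1|2
3|0|3|1|1|2
[11] 3|1|0|0|2|1
0|2|1|3|1|2
2|3|1|2|1|2
3|0|3|2|1|2
[12] 3|1|0|0|2|1
0|2|1|3|1|2
2|3|1|2|1|2
3|0|3|3|1|2
[13] 3|1|0|0|2|1
0|2|1|3|1|2
2|3|2|3|1|2
3|1|0|1|2|2
[14] 3|1|0|0|2|1
0|2|1|3|1|2
2|3|2|3|1|2
3|1|0|2|2|2
[15] 3|1|0|0|2|1
0|2|1|3|1|2
2|3|2|3|1|2
3|1|0|3|2|2
[16] 3|1|0|1|2|1
0|2|2|0|2|2
2|3|3|1|2|2
3|1|1|1|3|2

3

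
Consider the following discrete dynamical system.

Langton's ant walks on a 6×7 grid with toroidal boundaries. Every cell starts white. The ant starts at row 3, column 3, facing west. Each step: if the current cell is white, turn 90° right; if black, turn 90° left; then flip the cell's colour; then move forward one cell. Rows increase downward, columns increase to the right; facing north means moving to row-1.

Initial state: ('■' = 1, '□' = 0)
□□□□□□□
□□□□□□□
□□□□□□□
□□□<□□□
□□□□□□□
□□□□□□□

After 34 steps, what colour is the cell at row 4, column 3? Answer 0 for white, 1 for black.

0

0) □□□□□□□
□□□□□□□
□□□□□□□
□□□<□□□
□□□□□□□
□□□□□□□
1) □□□□□□□
□□□□□□□
□□□^□□□
□□□■□□□
□□□□□□□
□□□□□□□
2) □□□□□□□
□□□□□□□
□□□■>□□
□□□■□□□
□□□□□□□
□□□□□□□
3) □□□□□□□
□□□□□□□
□□□■■□□
□□□■v□□
□□□□□□□
□□□□□□□
4) □□□□□□□
□□□□□□□
□□□■■□□
□□□<■□□
□□□□□□□
□□□□□□□
5) □□□□□□□
□□□□□□□
□□□■■□□
□□□□■□□
□□□v□□□
□□□□□□□
6) □□□□□□□
□□□□□□□
□□□■■□□
□□□□■□□
□□<■□□□
□□□□□□□
7) □□□□□□□
□□□□□□□
□□□■■□□
□□^□■□□
□□■■□□□
□□□□□□□
8) □□□□□□□
□□□□□□□
□□□■■□□
□□■>■□□
□□■■□□□
□□□□□□□
9) □□□□□□□
□□□□□□□
□□□■■□□
□□■■■□□
□□■v□□□
□□□□□□□
10) □□□□□□□
□□□□□□□
□□□■■□□
□□■■■□□
□□■□>□□
□□□□□□□
11) □□□□□□□
□□□□□□□
□□□■■□□
□□■■■□□
□□■□■□□
□□□□v□□
12) □□□□□□□
□□□□□□□
□□□■■□□
□□■■■□□
□□■□■□□
□□□<■□□
13) □□□□□□□
□□□□□□□
□□□■■□□
□□■■■□□
□□■^■□□
□□□■■□□
14) □□□□□□□
□□□□□□□
□□□■■□□
□□■■■□□
□□■■>□□
□□□■■□□
15) □□□□□□□
□□□□□□□
□□□■■□□
□□■■^□□
□□■■□□□
□□□■■□□
16) □□□□□□□
□□□□□□□
□□□■■□□
□□■<□□□
□□■■□□□
□□□■■□□
17) □□□□□□□
□□□□□□□
□□□■■□□
□□■□□□□
□□■v□□□
□□□■■□□
18) □□□□□□□
□□□□□□□
□□□■■□□
□□■□□□□
□□■□>□□
□□□■■□□
19) □□□□□□□
□□□□□□□
□□□■■□□
□□■□□□□
□□■□■□□
□□□■v□□
20) □□□□□□□
□□□□□□□
□□□■■□□
□□■□□□□
□□■□■□□
□□□■□>□
21) □□□□□v□
□□□□□□□
□□□■■□□
□□■□□□□
□□■□■□□
□□□■□■□
22) □□□□<■□
□□□□□□□
□□□■■□□
□□■□□□□
□□■□■□□
□□□■□■□
23) □□□□■■□
□□□□□□□
□□□■■□□
□□■□□□□
□□■□■□□
□□□■^■□
24) □□□□■■□
□□□□□□□
□□□■■□□
□□■□□□□
□□■□■□□
□□□■■>□
25) □□□□■■□
□□□□□□□
□□□■■□□
□□■□□□□
□□■□■^□
□□□■■□□
26) □□□□■■□
□□□□□□□
□□□■■□□
□□■□□□□
□□■□■■>
□□□■■□□
27) □□□□■■□
□□□□□□□
□□□■■□□
□□■□□□□
□□■□■■■
□□□■■□v
28) □□□□■■□
□□□□□□□
□□□■■□□
□□■□□□□
□□■□■■■
□□□■■<■
29) □□□□■■□
□□□□□□□
□□□■■□□
□□■□□□□
□□■□■^■
□□□■■■■
30) □□□□■■□
□□□□□□□
□□□■■□□
□□■□□□□
□□■□<□■
□□□■■■■
31) □□□□■■□
□□□□□□□
□□□■■□□
□□■□□□□
□□■□□□■
□□□■v■■
32) □□□□■■□
□□□□□□□
□□□■■□□
□□■□□□□
□□■□□□■
□□□■□>■
33) □□□□■■□
□□□□□□□
□□□■■□□
□□■□□□□
□□■□□^■
□□□■□□■
34) □□□□■■□
□□□□□□□
□□□■■□□
□□■□□□□
□□■□□■>
□□□■□□■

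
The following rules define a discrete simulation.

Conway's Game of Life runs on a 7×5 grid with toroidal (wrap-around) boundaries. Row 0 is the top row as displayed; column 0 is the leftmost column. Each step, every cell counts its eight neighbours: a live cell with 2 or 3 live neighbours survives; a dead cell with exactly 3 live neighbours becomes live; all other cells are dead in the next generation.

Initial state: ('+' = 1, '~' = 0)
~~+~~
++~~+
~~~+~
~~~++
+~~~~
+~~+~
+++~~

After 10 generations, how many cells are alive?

6

[0] ~~+~~
++~~+
~~~+~
~~~++
+~~~~
+~~+~
+++~~
[1] ~~+++
+++++
~~++~
~~~++
+~~+~
+~+~~
+~+++
[2] ~~~~~
+~~~~
~~~~~
~~~~~
++++~
+~+~~
+~~~~
[3] ~~~~~
~~~~~
~~~~~
~++~~
+~+++
+~++~
~+~~~
[4] ~~~~~
~~~~~
~~~~~
+++~+
+~~~~
+~~~~
~++~~
[5] ~~~~~
~~~~~
++~~~
++~~+
~~~~~
+~~~~
~+~~~
[6] ~~~~~
~~~~~
~+~~+
~+~~+
~+~~+
~~~~~
~~~~~
[7] ~~~~~
~~~~~
~~~~~
~++++
~~~~~
~~~~~
~~~~~
[8] ~~~~~
~~~~~
~~++~
~~++~
~~++~
~~~~~
~~~~~
[9] ~~~~~
~~~~~
~~++~
~+~~+
~~++~
~~~~~
~~~~~
[10] ~~~~~
~~~~~
~~++~
~+~~+
~~++~
~~~~~
~~~~~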